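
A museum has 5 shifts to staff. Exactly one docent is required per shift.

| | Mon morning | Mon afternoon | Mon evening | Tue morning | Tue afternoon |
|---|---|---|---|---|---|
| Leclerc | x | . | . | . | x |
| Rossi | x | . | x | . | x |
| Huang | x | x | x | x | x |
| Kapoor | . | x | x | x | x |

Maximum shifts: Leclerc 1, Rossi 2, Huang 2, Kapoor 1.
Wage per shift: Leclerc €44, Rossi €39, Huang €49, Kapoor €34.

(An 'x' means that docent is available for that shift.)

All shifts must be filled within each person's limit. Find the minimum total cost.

Picking the cheapest available docent for each shift independently would cost €175, but that ignores the shift limits.
An optimal schedule: Mon morning→Rossi, Mon afternoon→Kapoor, Mon evening→Rossi, Tue morning→Huang, Tue afternoon→Leclerc.
Total: 39 + 34 + 39 + 49 + 44 = €205.

€205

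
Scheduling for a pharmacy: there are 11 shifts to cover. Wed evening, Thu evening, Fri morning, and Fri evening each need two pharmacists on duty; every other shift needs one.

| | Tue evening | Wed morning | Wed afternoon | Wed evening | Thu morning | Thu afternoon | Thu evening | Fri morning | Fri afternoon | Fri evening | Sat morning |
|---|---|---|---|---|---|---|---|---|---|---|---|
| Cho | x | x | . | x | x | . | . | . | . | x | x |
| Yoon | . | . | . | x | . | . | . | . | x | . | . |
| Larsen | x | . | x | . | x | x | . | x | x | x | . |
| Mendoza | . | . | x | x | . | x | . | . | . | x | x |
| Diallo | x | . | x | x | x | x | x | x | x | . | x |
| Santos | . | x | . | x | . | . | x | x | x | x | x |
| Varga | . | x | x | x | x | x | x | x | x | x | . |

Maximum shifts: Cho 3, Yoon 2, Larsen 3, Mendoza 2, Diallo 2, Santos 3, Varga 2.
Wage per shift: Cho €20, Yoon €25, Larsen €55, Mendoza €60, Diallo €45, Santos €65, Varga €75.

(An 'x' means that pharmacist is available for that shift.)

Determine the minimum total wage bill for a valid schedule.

€680

Picking the cheapest available pharmacist for each shift independently would cost €525, but that ignores the shift limits.
An optimal schedule: Tue evening→Cho, Wed morning→Cho, Wed afternoon→Larsen, Wed evening→Yoon+Santos, Thu morning→Cho, Thu afternoon→Larsen, Thu evening→Diallo+Santos, Fri morning→Larsen+Diallo, Fri afternoon→Yoon, Fri evening→Mendoza+Santos, Sat morning→Mendoza.
Total: 20 + 20 + 55 + 25 + 65 + 20 + 55 + 45 + 65 + 55 + 45 + 25 + 60 + 65 + 60 = €680.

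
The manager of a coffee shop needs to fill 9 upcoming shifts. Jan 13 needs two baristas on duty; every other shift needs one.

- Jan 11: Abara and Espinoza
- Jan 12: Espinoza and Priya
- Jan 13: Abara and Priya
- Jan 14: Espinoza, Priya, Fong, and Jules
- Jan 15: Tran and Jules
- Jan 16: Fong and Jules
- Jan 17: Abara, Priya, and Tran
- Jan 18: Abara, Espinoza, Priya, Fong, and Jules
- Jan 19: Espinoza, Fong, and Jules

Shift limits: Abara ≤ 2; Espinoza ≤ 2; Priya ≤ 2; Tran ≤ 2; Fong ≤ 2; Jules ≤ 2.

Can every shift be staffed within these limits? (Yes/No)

Jan 13 can only be covered by Abara and Priya, so that assignment is forced.
One valid schedule: Jan 11→Abara, Jan 12→Espinoza, Jan 13→Abara+Priya, Jan 14→Fong, Jan 15→Tran, Jan 16→Fong, Jan 17→Priya, Jan 18→Jules, Jan 19→Espinoza.
Loads: Abara 2/2, Espinoza 2/2, Priya 2/2, Tran 1/2, Fong 2/2, Jules 1/2 — all within limits.

Yes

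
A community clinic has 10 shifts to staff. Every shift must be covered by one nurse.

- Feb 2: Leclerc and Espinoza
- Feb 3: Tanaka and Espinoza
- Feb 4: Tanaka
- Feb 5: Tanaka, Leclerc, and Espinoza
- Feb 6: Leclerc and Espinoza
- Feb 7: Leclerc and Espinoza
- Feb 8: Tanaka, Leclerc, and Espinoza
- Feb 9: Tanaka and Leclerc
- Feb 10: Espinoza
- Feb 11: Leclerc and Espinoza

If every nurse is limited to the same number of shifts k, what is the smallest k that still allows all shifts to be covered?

4

With 3 nurses and 10 worker-slots to fill, someone must work at least ⌈10/3⌉ = 4 shifts, so k ≥ 4.
k = 4 works: Feb 2→Leclerc, Feb 3→Tanaka, Feb 4→Tanaka, Feb 5→Tanaka, Feb 6→Leclerc, Feb 7→Leclerc, Feb 8→Espinoza, Feb 9→Tanaka, Feb 10→Espinoza, Feb 11→Leclerc.
Loads: Tanaka 4, Leclerc 4, Espinoza 2 — all ≤ 4.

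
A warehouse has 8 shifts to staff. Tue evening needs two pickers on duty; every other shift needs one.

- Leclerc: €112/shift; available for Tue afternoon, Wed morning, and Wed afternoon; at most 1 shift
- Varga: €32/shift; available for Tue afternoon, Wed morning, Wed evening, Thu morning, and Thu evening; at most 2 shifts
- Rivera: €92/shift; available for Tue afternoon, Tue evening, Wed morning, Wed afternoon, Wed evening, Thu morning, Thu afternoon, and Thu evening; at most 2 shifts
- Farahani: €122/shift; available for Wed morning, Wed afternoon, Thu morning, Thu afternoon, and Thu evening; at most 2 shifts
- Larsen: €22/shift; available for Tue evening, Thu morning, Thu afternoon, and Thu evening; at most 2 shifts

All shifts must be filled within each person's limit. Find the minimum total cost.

€648

Tue evening can only be covered by Rivera and Larsen, so that assignment is forced.
Picking the cheapest available picker for each shift independently would cost €368, but that ignores the shift limits.
An optimal schedule: Tue afternoon→Leclerc, Tue evening→Rivera+Larsen, Wed morning→Varga, Wed afternoon→Rivera, Wed evening→Varga, Thu morning→Farahani, Thu afternoon→Farahani, Thu evening→Larsen.
Total: 112 + 92 + 22 + 32 + 92 + 32 + 122 + 122 + 22 = €648.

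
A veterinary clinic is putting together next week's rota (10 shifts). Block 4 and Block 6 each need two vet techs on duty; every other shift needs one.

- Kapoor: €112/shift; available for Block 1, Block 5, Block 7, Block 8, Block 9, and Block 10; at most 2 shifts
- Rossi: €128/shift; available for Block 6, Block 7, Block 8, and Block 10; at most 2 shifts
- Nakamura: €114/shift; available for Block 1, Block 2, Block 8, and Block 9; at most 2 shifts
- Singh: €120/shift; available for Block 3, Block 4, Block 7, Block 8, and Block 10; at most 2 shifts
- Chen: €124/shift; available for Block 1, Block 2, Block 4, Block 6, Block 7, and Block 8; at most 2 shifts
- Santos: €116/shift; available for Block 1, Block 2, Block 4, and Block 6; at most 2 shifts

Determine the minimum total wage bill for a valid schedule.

€1428

Block 3 can only be covered by Singh, so that assignment is forced.
Block 5 can only be covered by Kapoor, so that assignment is forced.
Picking the cheapest available vet tech for each shift independently would cost €1382, but that ignores the shift limits.
An optimal schedule: Block 1→Santos, Block 2→Nakamura, Block 3→Singh, Block 4→Singh+Chen, Block 5→Kapoor, Block 6→Rossi+Santos, Block 7→Chen, Block 8→Nakamura, Block 9→Kapoor, Block 10→Rossi.
Total: 116 + 114 + 120 + 120 + 124 + 112 + 128 + 116 + 124 + 114 + 112 + 128 = €1428.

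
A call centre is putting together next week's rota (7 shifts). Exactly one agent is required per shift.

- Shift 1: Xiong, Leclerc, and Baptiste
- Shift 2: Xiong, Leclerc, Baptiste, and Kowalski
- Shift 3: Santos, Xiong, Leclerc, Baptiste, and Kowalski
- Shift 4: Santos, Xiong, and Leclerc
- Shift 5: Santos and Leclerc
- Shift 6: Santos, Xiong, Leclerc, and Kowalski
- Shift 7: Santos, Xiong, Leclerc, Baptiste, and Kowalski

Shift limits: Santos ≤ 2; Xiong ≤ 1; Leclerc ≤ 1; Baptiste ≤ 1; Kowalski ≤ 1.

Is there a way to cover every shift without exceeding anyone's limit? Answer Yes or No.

Total capacity is 2+1+1+1+1 = 6 but 7 worker-slots are needed — infeasible.

No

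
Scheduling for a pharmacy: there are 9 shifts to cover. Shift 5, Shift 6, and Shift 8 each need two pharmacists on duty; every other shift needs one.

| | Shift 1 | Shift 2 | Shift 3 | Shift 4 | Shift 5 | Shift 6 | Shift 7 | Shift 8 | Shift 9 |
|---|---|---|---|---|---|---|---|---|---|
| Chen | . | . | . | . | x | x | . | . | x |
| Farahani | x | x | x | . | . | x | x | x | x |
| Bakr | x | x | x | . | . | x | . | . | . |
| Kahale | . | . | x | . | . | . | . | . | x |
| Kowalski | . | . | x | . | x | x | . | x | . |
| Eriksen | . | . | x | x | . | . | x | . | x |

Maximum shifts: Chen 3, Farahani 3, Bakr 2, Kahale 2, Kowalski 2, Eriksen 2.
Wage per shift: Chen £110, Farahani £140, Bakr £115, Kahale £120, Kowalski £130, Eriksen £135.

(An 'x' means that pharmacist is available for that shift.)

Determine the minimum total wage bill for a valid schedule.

£1490

Shift 4 can only be covered by Eriksen, so that assignment is forced.
Shift 5 can only be covered by Chen and Kowalski, so that assignment is forced.
Shift 8 can only be covered by Farahani and Kowalski, so that assignment is forced.
Picking the cheapest available pharmacist for each shift independently would cost £1460, but that ignores the shift limits.
An optimal schedule: Shift 1→Bakr, Shift 2→Bakr, Shift 3→Kahale, Shift 4→Eriksen, Shift 5→Chen+Kowalski, Shift 6→Chen+Farahani, Shift 7→Eriksen, Shift 8→Kowalski+Farahani, Shift 9→Chen.
Total: 115 + 115 + 120 + 135 + 110 + 130 + 110 + 140 + 135 + 130 + 140 + 110 = £1490.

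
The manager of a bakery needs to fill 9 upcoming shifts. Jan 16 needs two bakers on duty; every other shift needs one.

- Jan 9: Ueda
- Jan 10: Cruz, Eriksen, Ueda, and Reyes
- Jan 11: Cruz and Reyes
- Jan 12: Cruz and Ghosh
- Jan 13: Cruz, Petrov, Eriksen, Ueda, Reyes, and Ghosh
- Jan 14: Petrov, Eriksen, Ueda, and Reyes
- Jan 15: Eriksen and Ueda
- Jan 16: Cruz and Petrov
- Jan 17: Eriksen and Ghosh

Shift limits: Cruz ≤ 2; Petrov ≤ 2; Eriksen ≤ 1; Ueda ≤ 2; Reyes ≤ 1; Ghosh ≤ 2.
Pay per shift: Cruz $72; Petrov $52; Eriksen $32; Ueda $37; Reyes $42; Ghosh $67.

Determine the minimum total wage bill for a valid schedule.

$530

Jan 9 can only be covered by Ueda, so that assignment is forced.
Jan 16 can only be covered by Cruz and Petrov, so that assignment is forced.
Picking the cheapest available baker for each shift independently would cost $430, but that ignores the shift limits.
An optimal schedule: Jan 9→Ueda, Jan 10→Ueda, Jan 11→Cruz, Jan 12→Ghosh, Jan 13→Reyes, Jan 14→Petrov, Jan 15→Eriksen, Jan 16→Cruz+Petrov, Jan 17→Ghosh.
Total: 37 + 37 + 72 + 67 + 42 + 52 + 32 + 72 + 52 + 67 = $530.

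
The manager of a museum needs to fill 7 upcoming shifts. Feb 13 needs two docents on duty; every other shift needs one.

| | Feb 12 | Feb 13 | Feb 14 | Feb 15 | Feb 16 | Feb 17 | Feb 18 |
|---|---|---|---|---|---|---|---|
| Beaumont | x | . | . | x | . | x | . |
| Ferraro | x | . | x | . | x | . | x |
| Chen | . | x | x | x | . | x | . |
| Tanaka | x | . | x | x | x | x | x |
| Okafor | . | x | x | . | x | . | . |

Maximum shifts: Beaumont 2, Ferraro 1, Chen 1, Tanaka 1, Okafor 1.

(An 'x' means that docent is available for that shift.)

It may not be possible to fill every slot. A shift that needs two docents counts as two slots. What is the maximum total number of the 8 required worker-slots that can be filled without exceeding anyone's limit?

Total capacity across all docents is 2+1+1+1+1 = 6, and 8 slots are needed, so at most 6 can be filled.
An assignment achieving 6: Feb 12→Beaumont, Feb 13→Chen+Okafor, Feb 15→Beaumont, Feb 16→Tanaka, Feb 18→Ferraro.
Loads: Beaumont 2/2, Ferraro 1/1, Chen 1/1, Tanaka 1/1, Okafor 1/1.

6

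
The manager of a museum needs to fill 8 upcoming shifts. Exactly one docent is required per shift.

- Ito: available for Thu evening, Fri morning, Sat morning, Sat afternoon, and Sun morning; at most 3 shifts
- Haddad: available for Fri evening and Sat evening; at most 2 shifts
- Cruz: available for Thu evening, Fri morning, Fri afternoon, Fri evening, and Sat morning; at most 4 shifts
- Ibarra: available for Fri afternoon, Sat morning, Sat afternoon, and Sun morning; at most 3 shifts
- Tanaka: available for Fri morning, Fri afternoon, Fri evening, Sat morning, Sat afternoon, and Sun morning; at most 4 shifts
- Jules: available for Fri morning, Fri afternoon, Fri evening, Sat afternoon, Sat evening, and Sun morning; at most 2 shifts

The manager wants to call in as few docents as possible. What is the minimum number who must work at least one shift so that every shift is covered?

8 slots to fill and no one can take more than 4, so at least ⌈8/4⌉ = 2 docents are needed.
No set of 2 docents can cover every shift (each such set leaves at least one shift with no one available or exceeds a cap).
Ito, Haddad, and Cruz alone can cover everything: Thu evening→Ito, Fri morning→Cruz, Fri afternoon→Cruz, Fri evening→Haddad, Sat morning→Cruz, Sat afternoon→Ito, Sat evening→Haddad, Sun morning→Ito.

3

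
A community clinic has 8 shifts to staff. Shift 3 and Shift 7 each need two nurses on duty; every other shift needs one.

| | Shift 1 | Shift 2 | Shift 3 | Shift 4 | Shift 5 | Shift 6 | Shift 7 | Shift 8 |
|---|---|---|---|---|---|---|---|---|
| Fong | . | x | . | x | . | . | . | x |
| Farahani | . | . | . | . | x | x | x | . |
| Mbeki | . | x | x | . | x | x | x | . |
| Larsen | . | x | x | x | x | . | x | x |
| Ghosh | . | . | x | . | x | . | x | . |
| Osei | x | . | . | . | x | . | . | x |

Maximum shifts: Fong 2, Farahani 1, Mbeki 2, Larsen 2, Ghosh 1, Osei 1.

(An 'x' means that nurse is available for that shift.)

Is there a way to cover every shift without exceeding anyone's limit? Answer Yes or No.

Total capacity is 2+1+2+2+1+1 = 9 but 10 worker-slots are needed — infeasible.

No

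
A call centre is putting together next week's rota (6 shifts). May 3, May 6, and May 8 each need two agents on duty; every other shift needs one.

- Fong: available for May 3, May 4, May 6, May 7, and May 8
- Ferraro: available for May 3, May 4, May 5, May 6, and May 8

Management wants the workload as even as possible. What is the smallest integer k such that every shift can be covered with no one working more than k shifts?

With 2 agents and 9 worker-slots to fill, someone must work at least ⌈9/2⌉ = 5 shifts, so k ≥ 5.
k = 5 works: May 3→Fong+Ferraro, May 4→Fong, May 5→Ferraro, May 6→Fong+Ferraro, May 7→Fong, May 8→Fong+Ferraro.
Loads: Fong 5, Ferraro 4 — all ≤ 5.

5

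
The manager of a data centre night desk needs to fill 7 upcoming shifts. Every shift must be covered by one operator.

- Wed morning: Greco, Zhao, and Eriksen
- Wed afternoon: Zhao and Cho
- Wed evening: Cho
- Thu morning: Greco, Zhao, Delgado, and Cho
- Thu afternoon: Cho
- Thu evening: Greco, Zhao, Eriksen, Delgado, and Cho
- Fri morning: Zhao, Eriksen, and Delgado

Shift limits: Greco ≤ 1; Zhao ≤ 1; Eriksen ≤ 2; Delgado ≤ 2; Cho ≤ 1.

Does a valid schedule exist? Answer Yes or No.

No

Total capacity is 7 and 7 slots are needed, so capacity alone doesn't rule it out.
Shifts {Wed evening, Thu afternoon} need 2 worker-slots in total, but the operators available for any of those shifts (Cho) can supply at most 1 among them. So no valid schedule exists.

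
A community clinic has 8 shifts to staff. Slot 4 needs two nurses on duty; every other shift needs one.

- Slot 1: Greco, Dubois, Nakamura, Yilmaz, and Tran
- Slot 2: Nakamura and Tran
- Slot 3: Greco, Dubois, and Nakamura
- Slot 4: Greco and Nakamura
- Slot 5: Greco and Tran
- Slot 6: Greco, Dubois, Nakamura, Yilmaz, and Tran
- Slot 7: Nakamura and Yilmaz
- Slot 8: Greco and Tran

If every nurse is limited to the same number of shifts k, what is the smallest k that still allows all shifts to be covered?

2

With 5 nurses and 9 worker-slots to fill, someone must work at least ⌈9/5⌉ = 2 shifts, so k ≥ 2.
k = 2 works: Slot 1→Dubois, Slot 2→Nakamura, Slot 3→Dubois, Slot 4→Greco+Nakamura, Slot 5→Greco, Slot 6→Yilmaz, Slot 7→Yilmaz, Slot 8→Tran.
Loads: Greco 2, Dubois 2, Nakamura 2, Yilmaz 2, Tran 1 — all ≤ 2.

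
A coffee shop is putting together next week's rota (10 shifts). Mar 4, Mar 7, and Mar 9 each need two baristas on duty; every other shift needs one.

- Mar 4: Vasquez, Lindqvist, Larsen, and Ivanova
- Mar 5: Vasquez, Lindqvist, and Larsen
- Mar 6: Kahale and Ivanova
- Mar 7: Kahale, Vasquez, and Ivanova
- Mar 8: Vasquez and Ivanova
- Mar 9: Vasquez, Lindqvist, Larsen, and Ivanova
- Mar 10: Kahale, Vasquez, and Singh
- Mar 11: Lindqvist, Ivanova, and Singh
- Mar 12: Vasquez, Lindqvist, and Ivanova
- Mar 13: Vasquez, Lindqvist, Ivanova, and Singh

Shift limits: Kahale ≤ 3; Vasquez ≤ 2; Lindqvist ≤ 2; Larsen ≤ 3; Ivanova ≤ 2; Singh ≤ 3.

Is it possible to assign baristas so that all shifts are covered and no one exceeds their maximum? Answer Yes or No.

Yes

One valid schedule: Mar 4→Lindqvist+Larsen, Mar 5→Vasquez, Mar 6→Kahale, Mar 7→Kahale+Ivanova, Mar 8→Vasquez, Mar 9→Larsen+Ivanova, Mar 10→Kahale, Mar 11→Singh, Mar 12→Lindqvist, Mar 13→Singh.
Loads: Kahale 3/3, Vasquez 2/2, Lindqvist 2/2, Larsen 2/3, Ivanova 2/2, Singh 2/3 — all within limits.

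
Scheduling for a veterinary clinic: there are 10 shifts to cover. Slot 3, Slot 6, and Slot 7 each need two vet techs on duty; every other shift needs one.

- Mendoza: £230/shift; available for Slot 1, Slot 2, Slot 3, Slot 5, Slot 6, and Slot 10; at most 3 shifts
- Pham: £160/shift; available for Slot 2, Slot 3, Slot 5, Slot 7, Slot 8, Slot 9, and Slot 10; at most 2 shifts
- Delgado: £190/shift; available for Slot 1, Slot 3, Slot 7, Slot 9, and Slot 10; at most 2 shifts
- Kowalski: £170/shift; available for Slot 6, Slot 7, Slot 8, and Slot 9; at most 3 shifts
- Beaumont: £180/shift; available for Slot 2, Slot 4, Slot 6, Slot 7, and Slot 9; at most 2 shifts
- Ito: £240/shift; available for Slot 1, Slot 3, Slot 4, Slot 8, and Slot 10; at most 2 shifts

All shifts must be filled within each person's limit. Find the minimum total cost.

Picking the cheapest available vet tech for each shift independently would cost £2200, but that ignores the shift limits.
An optimal schedule: Slot 1→Delgado, Slot 2→Pham, Slot 3→Mendoza+Ito, Slot 4→Beaumont, Slot 5→Pham, Slot 6→Kowalski+Mendoza, Slot 7→Beaumont+Delgado, Slot 8→Kowalski, Slot 9→Kowalski, Slot 10→Mendoza.
Total: 190 + 160 + 230 + 240 + 180 + 160 + 170 + 230 + 180 + 190 + 170 + 170 + 230 = £2500.

£2500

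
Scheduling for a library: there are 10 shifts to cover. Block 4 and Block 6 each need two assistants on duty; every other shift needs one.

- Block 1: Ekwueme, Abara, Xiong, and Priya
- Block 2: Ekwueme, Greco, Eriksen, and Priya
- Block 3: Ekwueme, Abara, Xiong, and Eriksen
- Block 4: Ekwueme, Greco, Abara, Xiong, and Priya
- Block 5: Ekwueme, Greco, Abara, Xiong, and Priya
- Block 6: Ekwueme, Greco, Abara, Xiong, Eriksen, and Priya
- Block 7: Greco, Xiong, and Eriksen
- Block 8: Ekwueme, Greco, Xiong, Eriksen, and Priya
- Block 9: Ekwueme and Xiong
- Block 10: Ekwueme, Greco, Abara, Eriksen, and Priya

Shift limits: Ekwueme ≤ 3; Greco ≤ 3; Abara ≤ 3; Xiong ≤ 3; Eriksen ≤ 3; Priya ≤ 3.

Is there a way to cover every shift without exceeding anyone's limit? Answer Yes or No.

One valid schedule: Block 1→Ekwueme, Block 2→Ekwueme, Block 3→Abara, Block 4→Abara+Xiong, Block 5→Greco, Block 6→Xiong+Eriksen, Block 7→Greco, Block 8→Greco, Block 9→Ekwueme, Block 10→Abara.
Loads: Ekwueme 3/3, Greco 3/3, Abara 3/3, Xiong 2/3, Eriksen 1/3, Priya 0/3 — all within limits.

Yes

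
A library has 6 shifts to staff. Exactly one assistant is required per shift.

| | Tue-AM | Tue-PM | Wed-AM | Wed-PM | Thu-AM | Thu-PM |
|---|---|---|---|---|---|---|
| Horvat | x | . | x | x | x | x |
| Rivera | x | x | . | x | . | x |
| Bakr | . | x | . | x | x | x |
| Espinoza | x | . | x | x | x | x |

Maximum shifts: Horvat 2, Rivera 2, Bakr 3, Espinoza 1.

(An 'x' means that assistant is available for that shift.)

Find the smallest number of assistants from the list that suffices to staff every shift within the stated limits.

6 slots to fill and no one can take more than 3, so at least ⌈6/3⌉ = 2 assistants are needed.
Any 2 assistants together have capacity at most 3+2 = 5 < 6 slots, so 2 can never suffice.
Horvat, Rivera, and Bakr alone can cover everything: Tue-AM→Horvat, Tue-PM→Rivera, Wed-AM→Horvat, Wed-PM→Rivera, Thu-AM→Bakr, Thu-PM→Bakr.

3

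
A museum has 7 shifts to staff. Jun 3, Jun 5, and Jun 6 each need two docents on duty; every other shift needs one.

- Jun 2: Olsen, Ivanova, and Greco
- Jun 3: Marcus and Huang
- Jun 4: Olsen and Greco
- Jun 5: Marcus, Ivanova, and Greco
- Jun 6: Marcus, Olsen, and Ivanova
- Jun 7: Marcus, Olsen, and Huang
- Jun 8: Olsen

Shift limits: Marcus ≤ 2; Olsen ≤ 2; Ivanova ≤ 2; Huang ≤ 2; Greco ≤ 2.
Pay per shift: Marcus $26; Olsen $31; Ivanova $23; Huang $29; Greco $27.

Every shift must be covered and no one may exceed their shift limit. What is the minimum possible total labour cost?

Jun 3 can only be covered by Marcus and Huang, so that assignment is forced.
Jun 8 can only be covered by Olsen, so that assignment is forced.
Picking the cheapest available docent for each shift independently would cost $260, but that ignores the shift limits.
An optimal schedule: Jun 2→Greco, Jun 3→Marcus+Huang, Jun 4→Olsen, Jun 5→Ivanova+Greco, Jun 6→Marcus+Ivanova, Jun 7→Huang, Jun 8→Olsen.
Total: 27 + 26 + 29 + 31 + 23 + 27 + 26 + 23 + 29 + 31 = $272.

$272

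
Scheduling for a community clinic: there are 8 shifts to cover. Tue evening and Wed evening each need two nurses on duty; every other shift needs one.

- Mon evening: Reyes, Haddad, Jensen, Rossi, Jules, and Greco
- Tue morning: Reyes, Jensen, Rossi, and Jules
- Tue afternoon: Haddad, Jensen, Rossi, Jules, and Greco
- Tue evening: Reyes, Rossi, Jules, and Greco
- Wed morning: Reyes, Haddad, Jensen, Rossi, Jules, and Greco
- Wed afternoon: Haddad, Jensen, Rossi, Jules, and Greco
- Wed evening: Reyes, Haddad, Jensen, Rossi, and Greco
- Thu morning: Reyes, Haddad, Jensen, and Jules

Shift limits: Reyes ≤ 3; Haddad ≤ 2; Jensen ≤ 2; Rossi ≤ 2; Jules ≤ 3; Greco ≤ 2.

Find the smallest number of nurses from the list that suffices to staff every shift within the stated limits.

10 slots to fill and no one can take more than 3, so at least ⌈10/3⌉ = 4 nurses are needed.
Reyes, Haddad, Jensen, and Jules alone can cover everything: Mon evening→Jensen, Tue morning→Reyes, Tue afternoon→Haddad, Tue evening→Reyes+Jules, Wed morning→Jules, Wed afternoon→Haddad, Wed evening→Reyes+Jensen, Thu morning→Jules.

4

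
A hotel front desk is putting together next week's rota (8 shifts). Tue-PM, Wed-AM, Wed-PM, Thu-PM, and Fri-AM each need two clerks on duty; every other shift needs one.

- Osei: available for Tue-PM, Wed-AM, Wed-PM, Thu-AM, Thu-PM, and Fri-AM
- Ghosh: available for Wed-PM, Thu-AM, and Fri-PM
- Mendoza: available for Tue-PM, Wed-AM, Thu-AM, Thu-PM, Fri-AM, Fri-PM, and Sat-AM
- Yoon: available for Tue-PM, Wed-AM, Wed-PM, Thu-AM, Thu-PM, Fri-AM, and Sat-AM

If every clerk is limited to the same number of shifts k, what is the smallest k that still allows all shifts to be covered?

4

With 4 clerks and 13 worker-slots to fill, someone must work at least ⌈13/4⌉ = 4 shifts, so k ≥ 4.
k = 4 works: Tue-PM→Osei+Mendoza, Wed-AM→Osei+Mendoza, Wed-PM→Osei+Ghosh, Thu-AM→Ghosh, Thu-PM→Osei+Yoon, Fri-AM→Mendoza+Yoon, Fri-PM→Ghosh, Sat-AM→Mendoza.
Loads: Osei 4, Ghosh 3, Mendoza 4, Yoon 2 — all ≤ 4.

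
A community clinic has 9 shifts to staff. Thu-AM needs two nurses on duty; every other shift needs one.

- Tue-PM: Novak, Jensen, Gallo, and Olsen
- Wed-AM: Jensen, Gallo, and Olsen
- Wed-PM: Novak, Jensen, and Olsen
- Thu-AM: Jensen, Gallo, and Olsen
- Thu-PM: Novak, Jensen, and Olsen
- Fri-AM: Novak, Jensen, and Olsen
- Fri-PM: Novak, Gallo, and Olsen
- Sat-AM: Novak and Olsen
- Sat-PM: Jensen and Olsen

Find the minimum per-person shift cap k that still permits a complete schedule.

3

With 4 nurses and 10 worker-slots to fill, someone must work at least ⌈10/4⌉ = 3 shifts, so k ≥ 3.
k = 3 works: Tue-PM→Gallo, Wed-AM→Jensen, Wed-PM→Novak, Thu-AM→Jensen+Gallo, Thu-PM→Novak, Fri-AM→Olsen, Fri-PM→Gallo, Sat-AM→Novak, Sat-PM→Jensen.
Loads: Novak 3, Jensen 3, Gallo 3, Olsen 1 — all ≤ 3.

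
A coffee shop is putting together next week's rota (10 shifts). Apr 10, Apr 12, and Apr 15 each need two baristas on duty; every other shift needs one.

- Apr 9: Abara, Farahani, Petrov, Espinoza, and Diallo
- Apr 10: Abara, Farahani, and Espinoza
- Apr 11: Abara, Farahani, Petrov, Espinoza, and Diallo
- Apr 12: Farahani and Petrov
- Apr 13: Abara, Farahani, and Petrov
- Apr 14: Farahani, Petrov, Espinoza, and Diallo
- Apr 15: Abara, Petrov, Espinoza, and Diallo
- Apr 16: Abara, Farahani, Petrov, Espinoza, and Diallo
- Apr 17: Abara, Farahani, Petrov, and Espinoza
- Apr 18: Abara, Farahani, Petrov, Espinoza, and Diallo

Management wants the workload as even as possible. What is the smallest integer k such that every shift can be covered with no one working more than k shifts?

With 5 baristas and 13 worker-slots to fill, someone must work at least ⌈13/5⌉ = 3 shifts, so k ≥ 3.
k = 3 works: Apr 9→Petrov, Apr 10→Abara+Farahani, Apr 11→Petrov, Apr 12→Farahani+Petrov, Apr 13→Abara, Apr 14→Farahani, Apr 15→Espinoza+Diallo, Apr 16→Espinoza, Apr 17→Abara, Apr 18→Espinoza.
Loads: Abara 3, Farahani 3, Petrov 3, Espinoza 3, Diallo 1 — all ≤ 3.

3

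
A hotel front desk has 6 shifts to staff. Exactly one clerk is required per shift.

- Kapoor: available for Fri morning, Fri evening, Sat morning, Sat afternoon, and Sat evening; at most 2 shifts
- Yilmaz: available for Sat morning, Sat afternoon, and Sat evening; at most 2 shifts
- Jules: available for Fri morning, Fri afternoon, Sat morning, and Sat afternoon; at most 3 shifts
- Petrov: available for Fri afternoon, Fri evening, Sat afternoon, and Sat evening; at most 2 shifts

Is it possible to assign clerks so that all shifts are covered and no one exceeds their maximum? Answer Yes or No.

One valid schedule: Fri morning→Kapoor, Fri afternoon→Jules, Fri evening→Kapoor, Sat morning→Yilmaz, Sat afternoon→Jules, Sat evening→Yilmaz.
Loads: Kapoor 2/2, Yilmaz 2/2, Jules 2/3, Petrov 0/2 — all within limits.

Yes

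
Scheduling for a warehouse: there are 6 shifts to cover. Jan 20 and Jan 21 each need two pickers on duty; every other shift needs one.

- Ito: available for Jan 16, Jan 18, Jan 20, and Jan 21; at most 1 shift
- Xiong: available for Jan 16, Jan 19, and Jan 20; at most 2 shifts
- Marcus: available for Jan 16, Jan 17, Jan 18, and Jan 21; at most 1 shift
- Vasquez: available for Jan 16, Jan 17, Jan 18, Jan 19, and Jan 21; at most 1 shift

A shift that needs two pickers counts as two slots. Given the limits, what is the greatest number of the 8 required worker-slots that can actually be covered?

5

Total capacity across all pickers is 1+2+1+1 = 5, and 8 slots are needed, so at most 5 can be filled.
An assignment achieving 5: Jan 17→Marcus, Jan 18→Vasquez, Jan 19→Xiong, Jan 20→Ito+Xiong.
Loads: Ito 1/1, Xiong 2/2, Marcus 1/1, Vasquez 1/1.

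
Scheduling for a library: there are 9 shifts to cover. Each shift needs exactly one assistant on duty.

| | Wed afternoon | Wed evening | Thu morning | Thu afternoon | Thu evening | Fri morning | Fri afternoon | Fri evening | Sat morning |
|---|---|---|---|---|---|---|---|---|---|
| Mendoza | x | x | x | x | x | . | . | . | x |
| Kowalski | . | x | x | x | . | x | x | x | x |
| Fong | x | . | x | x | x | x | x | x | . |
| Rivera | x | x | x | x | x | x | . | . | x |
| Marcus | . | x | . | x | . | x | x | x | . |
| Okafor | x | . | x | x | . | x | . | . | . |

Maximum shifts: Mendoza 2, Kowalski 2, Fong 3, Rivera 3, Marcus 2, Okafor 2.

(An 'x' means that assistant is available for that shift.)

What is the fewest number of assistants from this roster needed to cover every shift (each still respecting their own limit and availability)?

4

9 slots to fill and no one can take more than 3, so at least ⌈9/3⌉ = 3 assistants are needed.
Any 3 assistants together have capacity at most 3+3+2 = 8 < 9 slots, so 3 can never suffice.
Mendoza, Kowalski, Fong, and Rivera alone can cover everything: Wed afternoon→Mendoza, Wed evening→Mendoza, Thu morning→Fong, Thu afternoon→Rivera, Thu evening→Fong, Fri morning→Fong, Fri afternoon→Kowalski, Fri evening→Kowalski, Sat morning→Rivera.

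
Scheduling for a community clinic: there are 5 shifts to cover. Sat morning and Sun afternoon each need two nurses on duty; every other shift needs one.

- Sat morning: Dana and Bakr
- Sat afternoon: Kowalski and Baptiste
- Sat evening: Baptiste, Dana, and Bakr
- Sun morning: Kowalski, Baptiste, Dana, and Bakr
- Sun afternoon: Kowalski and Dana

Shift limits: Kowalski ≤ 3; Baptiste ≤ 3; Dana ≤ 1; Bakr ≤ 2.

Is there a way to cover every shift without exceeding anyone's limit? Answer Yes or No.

No

Total capacity is 9 and 7 slots are needed, so capacity alone doesn't rule it out.
Shifts {Sat morning, Sun afternoon} need 4 worker-slots in total, but the nurses available for any of those shifts (Kowalski, Dana, and Bakr) can supply at most 3 among them. So no valid schedule exists.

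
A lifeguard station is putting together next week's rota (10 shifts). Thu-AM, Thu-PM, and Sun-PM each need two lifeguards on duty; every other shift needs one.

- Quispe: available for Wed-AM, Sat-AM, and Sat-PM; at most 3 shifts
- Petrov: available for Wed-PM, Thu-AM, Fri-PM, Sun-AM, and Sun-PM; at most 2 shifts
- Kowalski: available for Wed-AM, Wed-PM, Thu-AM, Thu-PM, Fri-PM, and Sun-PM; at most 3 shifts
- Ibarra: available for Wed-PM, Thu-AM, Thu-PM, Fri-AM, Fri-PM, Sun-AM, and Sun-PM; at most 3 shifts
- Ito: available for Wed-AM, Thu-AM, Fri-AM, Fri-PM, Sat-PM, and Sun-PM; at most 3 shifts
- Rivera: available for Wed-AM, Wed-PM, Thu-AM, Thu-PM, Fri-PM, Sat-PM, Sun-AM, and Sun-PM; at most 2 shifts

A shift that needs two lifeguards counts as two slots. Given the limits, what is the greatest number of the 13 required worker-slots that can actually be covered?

Total capacity across all lifeguards is 3+2+3+3+3+2 = 16, and 13 slots are needed, so at most 13 can be filled.
An assignment achieving 13: Wed-AM→Quispe, Wed-PM→Petrov, Thu-AM→Kowalski+Ibarra, Thu-PM→Kowalski+Ibarra, Fri-AM→Ibarra, Fri-PM→Kowalski, Sat-AM→Quispe, Sat-PM→Quispe, Sun-AM→Petrov, Sun-PM→Ito+Rivera.
Loads: Quispe 3/3, Petrov 2/2, Kowalski 3/3, Ibarra 3/3, Ito 1/3, Rivera 1/2.

13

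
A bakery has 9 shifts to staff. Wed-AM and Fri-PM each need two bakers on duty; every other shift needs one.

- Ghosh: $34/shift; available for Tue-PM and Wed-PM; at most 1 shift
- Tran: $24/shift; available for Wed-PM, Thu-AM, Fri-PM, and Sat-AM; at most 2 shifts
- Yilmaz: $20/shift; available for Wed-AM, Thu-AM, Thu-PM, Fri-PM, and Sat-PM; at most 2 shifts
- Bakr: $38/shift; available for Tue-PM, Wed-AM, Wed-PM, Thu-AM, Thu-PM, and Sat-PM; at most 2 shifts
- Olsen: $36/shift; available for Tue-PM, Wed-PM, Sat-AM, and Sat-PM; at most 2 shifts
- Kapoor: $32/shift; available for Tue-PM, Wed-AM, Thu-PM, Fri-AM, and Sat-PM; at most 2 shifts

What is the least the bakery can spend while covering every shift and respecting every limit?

$334

Fri-AM can only be covered by Kapoor, so that assignment is forced.
Fri-PM can only be covered by Tran and Yilmaz, so that assignment is forced.
Picking the cheapest available baker for each shift independently would cost $268, but that ignores the shift limits.
An optimal schedule: Tue-PM→Ghosh, Wed-AM→Yilmaz+Bakr, Wed-PM→Olsen, Thu-AM→Bakr, Thu-PM→Kapoor, Fri-AM→Kapoor, Fri-PM→Tran+Yilmaz, Sat-AM→Tran, Sat-PM→Olsen.
Total: 34 + 20 + 38 + 36 + 38 + 32 + 32 + 24 + 20 + 24 + 36 = $334.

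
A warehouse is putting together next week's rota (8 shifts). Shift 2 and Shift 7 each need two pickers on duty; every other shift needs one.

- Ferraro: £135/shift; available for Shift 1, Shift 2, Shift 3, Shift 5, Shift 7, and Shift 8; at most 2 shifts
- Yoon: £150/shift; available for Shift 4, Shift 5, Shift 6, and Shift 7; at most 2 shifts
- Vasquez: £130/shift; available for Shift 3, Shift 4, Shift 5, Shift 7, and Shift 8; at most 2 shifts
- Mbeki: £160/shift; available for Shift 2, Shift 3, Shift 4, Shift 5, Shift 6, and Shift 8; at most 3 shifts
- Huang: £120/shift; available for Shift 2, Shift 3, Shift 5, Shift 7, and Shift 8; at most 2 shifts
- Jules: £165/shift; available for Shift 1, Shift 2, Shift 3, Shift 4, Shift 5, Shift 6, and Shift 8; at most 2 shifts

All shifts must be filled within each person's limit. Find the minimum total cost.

Picking the cheapest available picker for each shift independently would cost £1280, but that ignores the shift limits.
An optimal schedule: Shift 1→Ferraro, Shift 2→Mbeki+Huang, Shift 3→Ferraro, Shift 4→Yoon, Shift 5→Mbeki, Shift 6→Yoon, Shift 7→Vasquez+Huang, Shift 8→Vasquez.
Total: 135 + 160 + 120 + 135 + 150 + 160 + 150 + 130 + 120 + 130 = £1390.

£1390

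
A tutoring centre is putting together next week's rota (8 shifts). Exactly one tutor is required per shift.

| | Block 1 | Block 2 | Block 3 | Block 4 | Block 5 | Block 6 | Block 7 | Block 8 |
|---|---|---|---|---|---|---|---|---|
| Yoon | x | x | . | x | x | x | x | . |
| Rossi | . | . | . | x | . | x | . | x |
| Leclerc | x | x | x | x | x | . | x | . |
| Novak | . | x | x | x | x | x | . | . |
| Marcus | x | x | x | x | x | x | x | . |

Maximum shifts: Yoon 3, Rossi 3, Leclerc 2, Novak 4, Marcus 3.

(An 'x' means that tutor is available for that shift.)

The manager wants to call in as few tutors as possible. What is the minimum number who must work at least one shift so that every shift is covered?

3

8 slots to fill and no one can take more than 4, so at least ⌈8/4⌉ = 2 tutors are needed.
Any 2 tutors together have capacity at most 4+3 = 7 < 8 slots, so 2 can never suffice.
Yoon, Rossi, and Leclerc alone can cover everything: Block 1→Yoon, Block 2→Yoon, Block 3→Leclerc, Block 4→Rossi, Block 5→Yoon, Block 6→Rossi, Block 7→Leclerc, Block 8→Rossi.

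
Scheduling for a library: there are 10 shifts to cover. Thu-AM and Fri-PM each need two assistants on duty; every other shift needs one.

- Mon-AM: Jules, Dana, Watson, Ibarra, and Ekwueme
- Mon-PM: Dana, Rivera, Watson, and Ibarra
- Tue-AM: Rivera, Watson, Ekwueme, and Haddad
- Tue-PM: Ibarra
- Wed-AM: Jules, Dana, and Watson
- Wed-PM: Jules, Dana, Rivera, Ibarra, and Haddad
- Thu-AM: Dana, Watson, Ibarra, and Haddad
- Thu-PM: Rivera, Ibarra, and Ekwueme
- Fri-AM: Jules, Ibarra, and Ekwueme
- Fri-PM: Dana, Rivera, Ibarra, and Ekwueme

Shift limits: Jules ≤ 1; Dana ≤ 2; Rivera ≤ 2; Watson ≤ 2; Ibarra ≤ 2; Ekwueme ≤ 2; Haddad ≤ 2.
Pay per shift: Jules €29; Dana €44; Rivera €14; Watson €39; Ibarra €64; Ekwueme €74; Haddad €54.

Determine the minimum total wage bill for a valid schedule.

€533

Tue-PM can only be covered by Ibarra, so that assignment is forced.
Picking the cheapest available assistant for each shift independently would cost €348, but that ignores the shift limits.
An optimal schedule: Mon-AM→Watson, Mon-PM→Dana, Tue-AM→Rivera, Tue-PM→Ibarra, Wed-AM→Jules, Wed-PM→Haddad, Thu-AM→Watson+Haddad, Thu-PM→Rivera, Fri-AM→Ibarra, Fri-PM→Dana+Ekwueme.
Total: 39 + 44 + 14 + 64 + 29 + 54 + 39 + 54 + 14 + 64 + 44 + 74 = €533.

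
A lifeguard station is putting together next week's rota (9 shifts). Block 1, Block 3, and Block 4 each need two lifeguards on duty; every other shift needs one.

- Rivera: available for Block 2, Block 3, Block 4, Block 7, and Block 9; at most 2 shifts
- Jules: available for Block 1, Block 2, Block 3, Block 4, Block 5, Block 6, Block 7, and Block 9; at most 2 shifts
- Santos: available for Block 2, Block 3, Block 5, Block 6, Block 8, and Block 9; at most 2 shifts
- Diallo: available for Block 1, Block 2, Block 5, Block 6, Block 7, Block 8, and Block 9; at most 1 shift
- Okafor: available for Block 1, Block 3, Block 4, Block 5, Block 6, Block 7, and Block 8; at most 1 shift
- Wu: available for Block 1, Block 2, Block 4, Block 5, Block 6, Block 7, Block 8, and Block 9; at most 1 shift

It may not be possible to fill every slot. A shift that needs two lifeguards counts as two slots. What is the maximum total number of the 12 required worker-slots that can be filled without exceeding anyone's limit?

Total capacity across all lifeguards is 2+2+2+1+1+1 = 9, and 12 slots are needed, so at most 9 can be filled.
An assignment achieving 9: Block 1→Jules+Diallo, Block 2→Santos, Block 3→Rivera+Jules, Block 4→Rivera+Okafor, Block 5→Wu, Block 8→Santos.
Loads: Rivera 2/2, Jules 2/2, Santos 2/2, Diallo 1/1, Okafor 1/1, Wu 1/1.

9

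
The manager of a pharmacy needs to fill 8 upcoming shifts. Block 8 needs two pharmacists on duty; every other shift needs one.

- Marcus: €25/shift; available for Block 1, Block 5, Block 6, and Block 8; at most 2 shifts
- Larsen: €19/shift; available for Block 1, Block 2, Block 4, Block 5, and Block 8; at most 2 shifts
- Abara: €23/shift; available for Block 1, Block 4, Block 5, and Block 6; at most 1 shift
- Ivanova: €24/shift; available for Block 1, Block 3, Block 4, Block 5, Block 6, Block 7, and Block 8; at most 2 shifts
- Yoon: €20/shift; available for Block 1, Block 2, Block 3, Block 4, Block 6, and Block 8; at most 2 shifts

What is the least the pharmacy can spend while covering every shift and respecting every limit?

€199

Block 7 can only be covered by Ivanova, so that assignment is forced.
Picking the cheapest available pharmacist for each shift independently would cost €179, but that ignores the shift limits.
An optimal schedule: Block 1→Yoon, Block 2→Larsen, Block 3→Ivanova, Block 4→Larsen, Block 5→Marcus, Block 6→Abara, Block 7→Ivanova, Block 8→Marcus+Yoon.
Total: 20 + 19 + 24 + 19 + 25 + 23 + 24 + 25 + 20 = €199.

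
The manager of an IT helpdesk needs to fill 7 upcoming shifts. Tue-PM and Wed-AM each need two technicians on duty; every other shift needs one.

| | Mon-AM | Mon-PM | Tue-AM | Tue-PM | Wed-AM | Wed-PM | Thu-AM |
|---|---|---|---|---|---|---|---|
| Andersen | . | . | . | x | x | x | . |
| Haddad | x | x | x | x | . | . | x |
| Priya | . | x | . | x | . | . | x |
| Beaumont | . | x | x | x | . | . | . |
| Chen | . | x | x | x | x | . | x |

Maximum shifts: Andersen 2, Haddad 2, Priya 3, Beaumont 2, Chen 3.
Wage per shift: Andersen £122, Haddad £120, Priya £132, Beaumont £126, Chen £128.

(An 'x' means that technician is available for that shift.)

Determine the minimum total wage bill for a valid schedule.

Mon-AM can only be covered by Haddad, so that assignment is forced.
Wed-AM can only be covered by Andersen and Chen, so that assignment is forced.
Wed-PM can only be covered by Andersen, so that assignment is forced.
Picking the cheapest available technician for each shift independently would cost £1094, but that ignores the shift limits.
An optimal schedule: Mon-AM→Haddad, Mon-PM→Beaumont, Tue-AM→Haddad, Tue-PM→Beaumont+Chen, Wed-AM→Andersen+Chen, Wed-PM→Andersen, Thu-AM→Chen.
Total: 120 + 126 + 120 + 126 + 128 + 122 + 128 + 122 + 128 = £1120.

£1120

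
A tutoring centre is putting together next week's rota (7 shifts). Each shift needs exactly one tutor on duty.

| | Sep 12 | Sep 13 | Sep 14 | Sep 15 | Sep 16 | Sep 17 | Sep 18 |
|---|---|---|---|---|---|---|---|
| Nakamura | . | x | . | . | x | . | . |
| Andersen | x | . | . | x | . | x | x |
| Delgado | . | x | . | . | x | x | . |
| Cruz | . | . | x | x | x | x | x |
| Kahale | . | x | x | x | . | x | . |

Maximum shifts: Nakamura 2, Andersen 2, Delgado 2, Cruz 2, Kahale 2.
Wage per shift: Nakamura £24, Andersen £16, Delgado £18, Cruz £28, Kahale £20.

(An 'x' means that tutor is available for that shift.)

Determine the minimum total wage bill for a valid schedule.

Sep 12 can only be covered by Andersen, so that assignment is forced.
Picking the cheapest available tutor for each shift independently would cost £120, but that ignores the shift limits.
An optimal schedule: Sep 12→Andersen, Sep 13→Delgado, Sep 14→Kahale, Sep 15→Kahale, Sep 16→Nakamura, Sep 17→Delgado, Sep 18→Andersen.
Total: 16 + 18 + 20 + 20 + 24 + 18 + 16 = £132.

£132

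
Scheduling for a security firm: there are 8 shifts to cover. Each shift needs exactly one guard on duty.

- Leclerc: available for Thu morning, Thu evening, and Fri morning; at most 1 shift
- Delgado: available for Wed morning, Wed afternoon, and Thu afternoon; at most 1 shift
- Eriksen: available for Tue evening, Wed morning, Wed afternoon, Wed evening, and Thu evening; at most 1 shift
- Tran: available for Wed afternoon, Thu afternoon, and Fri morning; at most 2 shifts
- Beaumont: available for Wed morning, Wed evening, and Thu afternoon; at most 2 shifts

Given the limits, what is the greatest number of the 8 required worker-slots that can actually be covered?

Total capacity across all guards is 1+1+1+2+2 = 7, and 8 slots are needed, so at most 7 can be filled.
An assignment achieving 7: Tue evening→Eriksen, Wed morning→Delgado, Wed afternoon→Tran, Wed evening→Beaumont, Thu morning→Leclerc, Thu afternoon→Beaumont, Fri morning→Tran.
Loads: Leclerc 1/1, Delgado 1/1, Eriksen 1/1, Tran 2/2, Beaumont 2/2.

7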